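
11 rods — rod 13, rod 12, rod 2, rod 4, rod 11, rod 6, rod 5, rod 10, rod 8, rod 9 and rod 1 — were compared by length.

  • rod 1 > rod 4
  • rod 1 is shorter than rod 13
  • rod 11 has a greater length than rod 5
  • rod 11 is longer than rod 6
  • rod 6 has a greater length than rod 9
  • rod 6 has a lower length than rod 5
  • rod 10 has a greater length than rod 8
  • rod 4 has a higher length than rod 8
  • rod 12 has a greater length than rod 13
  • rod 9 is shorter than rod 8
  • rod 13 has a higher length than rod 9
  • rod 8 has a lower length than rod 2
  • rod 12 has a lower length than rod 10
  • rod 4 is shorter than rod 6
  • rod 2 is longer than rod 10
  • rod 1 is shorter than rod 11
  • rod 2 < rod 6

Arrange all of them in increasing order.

Nothing is placed below rod 9, so it is least; from there rod 9 < rod 8; rod 8 < rod 4; rod 4 < rod 1; rod 1 < rod 13; rod 13 < rod 12; rod 12 < rod 10; rod 10 < rod 2; rod 2 < rod 6; rod 6 < rod 5; rod 5 < rod 11, each given directly.

rod 9 < rod 8 < rod 4 < rod 1 < rod 13 < rod 12 < rod 10 < rod 2 < rod 6 < rod 5 < rod 11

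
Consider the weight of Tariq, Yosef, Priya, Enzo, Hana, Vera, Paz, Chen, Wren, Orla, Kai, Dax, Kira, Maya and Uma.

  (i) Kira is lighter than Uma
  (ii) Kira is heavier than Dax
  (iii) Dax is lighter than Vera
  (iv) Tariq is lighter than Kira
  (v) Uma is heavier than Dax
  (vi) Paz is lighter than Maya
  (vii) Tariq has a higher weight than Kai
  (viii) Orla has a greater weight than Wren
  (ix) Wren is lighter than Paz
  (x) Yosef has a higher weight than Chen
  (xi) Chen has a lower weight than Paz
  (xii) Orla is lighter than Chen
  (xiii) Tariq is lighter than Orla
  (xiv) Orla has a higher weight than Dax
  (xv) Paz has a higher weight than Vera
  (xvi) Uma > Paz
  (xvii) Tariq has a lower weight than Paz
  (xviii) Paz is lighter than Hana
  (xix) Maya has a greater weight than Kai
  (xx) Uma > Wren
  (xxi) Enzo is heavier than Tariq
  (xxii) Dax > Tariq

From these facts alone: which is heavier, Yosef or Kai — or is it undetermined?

Yosef

Following the relations from Kai: Kai < Tariq < Dax < Orla < Chen < Yosef.
So Yosef is heavier.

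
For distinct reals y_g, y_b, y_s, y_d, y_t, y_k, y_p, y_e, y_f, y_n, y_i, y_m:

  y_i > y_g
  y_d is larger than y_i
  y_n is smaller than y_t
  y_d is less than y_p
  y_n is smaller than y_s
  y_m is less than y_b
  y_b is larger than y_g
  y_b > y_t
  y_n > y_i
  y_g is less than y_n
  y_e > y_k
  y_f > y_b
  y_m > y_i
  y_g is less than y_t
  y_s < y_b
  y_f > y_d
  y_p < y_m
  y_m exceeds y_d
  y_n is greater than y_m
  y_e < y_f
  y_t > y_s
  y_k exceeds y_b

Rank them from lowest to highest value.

y_g < y_i < y_d < y_p < y_m < y_n < y_s < y_t < y_b < y_k < y_e < y_f

Each adjacent pair is fixed by a given relation: y_g < y_i; y_i < y_d; y_d < y_p; y_p < y_m; y_m < y_n; y_n < y_s; y_s < y_t; y_t < y_b; y_b < y_k; y_k < y_e; y_e < y_f. Chaining them end to end gives the full order.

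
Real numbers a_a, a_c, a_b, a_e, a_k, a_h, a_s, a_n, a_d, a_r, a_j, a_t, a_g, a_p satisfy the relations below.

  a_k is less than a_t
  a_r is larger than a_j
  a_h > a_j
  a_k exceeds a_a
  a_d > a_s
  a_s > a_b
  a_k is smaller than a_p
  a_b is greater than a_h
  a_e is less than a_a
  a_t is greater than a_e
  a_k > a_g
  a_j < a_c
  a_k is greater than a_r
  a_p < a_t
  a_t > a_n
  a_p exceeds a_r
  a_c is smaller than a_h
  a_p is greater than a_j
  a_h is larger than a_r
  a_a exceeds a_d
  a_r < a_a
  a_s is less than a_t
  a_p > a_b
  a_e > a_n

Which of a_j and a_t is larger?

a_t

a_j < a_c and a_c < a_h give a_j < a_h.
With a_h < a_b: a_j < a_c < a_h < a_b.
With a_b < a_s: a_j < a_c < a_h < a_b < a_s.
Then a_s < a_d extends the chain to a_d.
With a_d < a_a: a_j < a_c < a_h < a_b < a_s < a_d < a_a.
Then a_a < a_k extends the chain to a_k.
With a_k < a_p: a_j < a_c < a_h < a_b < a_s < a_d < a_a < a_k < a_p.
Then a_p < a_t extends the chain to a_t.
So a_j < a_t; a_t is the larger of the two.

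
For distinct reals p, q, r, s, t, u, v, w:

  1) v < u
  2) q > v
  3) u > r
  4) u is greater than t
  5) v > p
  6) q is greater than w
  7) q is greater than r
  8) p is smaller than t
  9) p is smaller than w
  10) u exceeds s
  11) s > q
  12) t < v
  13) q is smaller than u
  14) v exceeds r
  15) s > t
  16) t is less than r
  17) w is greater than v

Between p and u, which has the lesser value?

p

Link the given pairs in sequence: p < t; t < r; r < v; v < w; w < q; q < s; s < u.
Together: p < t < r < v < w < q < s < u.
So p < u; p is the smaller of the two.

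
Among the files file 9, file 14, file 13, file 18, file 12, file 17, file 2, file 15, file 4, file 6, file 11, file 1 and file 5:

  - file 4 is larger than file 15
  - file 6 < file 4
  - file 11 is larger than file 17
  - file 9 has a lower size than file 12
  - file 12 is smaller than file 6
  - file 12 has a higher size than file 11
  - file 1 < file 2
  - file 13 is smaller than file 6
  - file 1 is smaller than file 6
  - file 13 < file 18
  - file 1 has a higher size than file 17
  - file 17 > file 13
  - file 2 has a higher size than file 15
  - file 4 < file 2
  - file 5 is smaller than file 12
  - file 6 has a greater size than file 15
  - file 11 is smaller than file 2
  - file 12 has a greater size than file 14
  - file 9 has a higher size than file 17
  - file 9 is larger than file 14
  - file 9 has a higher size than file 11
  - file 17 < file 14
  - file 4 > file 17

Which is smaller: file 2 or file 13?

file 13 < file 17 < file 11 < file 9 < file 12 < file 6 < file 4 < file 2, by transitivity through file 17, file 11, file 9, file 12, file 6, file 4.
So file 13 < file 2; file 13 is the smaller of the two.

file 13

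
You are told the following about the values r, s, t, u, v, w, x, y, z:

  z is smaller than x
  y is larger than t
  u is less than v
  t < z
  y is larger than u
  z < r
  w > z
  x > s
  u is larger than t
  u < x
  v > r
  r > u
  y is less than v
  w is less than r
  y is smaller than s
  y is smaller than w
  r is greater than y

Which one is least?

t

Chaining upward from t: directly above it, u, z, y; then w, r, s, v, x.
That covers every other element, and nothing is given below t, so t is the least.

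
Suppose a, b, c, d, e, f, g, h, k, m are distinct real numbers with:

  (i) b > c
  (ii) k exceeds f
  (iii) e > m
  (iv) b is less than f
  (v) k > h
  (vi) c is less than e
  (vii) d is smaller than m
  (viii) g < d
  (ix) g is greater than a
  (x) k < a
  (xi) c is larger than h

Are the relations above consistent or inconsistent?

Every relation is compatible with h < c < b < f < k < a < g < d < m < e; the set is consistent.

consistent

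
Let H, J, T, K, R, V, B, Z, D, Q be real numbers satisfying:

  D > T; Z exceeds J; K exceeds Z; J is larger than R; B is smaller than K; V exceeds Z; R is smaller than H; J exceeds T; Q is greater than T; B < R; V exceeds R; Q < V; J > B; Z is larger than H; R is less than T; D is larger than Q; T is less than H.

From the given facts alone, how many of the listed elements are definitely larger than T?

7

Directly above T: H, Q, J, D.
One step further: Z, V (6 so far).
One step further: K (7 so far).
Nothing else is reachable above T; 7 in all.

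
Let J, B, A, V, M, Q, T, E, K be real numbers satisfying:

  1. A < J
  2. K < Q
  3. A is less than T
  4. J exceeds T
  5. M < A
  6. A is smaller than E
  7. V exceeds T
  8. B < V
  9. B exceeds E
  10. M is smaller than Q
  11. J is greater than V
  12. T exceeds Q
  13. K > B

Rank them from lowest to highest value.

M < A < E < B < K < Q < T < V < J

Nothing is placed below M, so it is least; from there M < A; A < E; E < B; B < K; K < Q; Q < T; T < V; V < J, each given directly.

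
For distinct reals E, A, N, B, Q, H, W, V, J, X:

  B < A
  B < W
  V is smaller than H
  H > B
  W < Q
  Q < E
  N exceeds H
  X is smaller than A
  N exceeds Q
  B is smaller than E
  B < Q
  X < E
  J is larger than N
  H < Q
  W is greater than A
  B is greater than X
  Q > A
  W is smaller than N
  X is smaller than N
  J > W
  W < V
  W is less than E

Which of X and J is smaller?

X

The relevant relations are X < B; B < A; A < W; W < V; V < H; H < Q; Q < N; N < J.
Chaining these gives X < B < A < W < V < H < Q < N < J.
So X < J; X is the smaller of the two.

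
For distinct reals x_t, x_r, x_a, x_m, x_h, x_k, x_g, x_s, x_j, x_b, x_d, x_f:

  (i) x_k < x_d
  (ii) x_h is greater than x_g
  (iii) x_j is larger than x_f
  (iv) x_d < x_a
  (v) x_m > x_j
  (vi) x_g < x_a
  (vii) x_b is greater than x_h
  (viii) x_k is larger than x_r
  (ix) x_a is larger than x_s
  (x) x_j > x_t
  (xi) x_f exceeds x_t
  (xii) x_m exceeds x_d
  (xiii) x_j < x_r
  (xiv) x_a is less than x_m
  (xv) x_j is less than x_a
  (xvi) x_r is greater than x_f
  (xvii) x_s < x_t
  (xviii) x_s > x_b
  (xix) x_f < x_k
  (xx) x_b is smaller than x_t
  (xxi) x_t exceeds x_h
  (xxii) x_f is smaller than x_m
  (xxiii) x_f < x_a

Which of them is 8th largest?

The consecutive relations fix a unique order: x_g < x_h < x_b < x_s < x_t < x_f < x_j < x_r < x_k < x_d < x_a < x_m.
The 8th largest is x_t.

x_t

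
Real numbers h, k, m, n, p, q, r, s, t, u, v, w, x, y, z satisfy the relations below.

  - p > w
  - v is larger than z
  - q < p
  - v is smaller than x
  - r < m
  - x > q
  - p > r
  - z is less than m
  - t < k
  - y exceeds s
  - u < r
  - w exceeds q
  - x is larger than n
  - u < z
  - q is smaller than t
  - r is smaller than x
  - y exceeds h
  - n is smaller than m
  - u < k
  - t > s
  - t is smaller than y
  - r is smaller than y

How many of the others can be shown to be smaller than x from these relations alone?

6

The elements the relations force below x are u, r, n, z, q, v — no chain reaches any other.
That is 6.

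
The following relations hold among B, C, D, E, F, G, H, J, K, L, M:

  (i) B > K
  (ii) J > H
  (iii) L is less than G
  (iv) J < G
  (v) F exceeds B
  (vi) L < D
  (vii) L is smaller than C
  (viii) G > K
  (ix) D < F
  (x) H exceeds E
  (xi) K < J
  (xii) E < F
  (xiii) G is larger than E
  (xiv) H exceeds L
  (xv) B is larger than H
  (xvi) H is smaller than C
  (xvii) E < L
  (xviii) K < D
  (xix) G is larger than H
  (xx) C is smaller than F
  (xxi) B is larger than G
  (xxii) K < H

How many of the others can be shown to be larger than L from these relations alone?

7

The elements the relations force above L are H, J, D, G, B, C, F — no chain reaches any other.
That is 7.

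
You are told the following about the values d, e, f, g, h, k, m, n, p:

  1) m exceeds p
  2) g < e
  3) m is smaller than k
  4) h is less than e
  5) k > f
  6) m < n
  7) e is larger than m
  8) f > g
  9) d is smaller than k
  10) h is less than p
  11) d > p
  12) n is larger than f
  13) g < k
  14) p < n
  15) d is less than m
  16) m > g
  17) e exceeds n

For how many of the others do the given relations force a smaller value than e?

From e the given relations immediately reach h, g, m, n.
From those, p, d, f — 7 in total.
No other element is forced below e by the given relations, so the count is 7.

7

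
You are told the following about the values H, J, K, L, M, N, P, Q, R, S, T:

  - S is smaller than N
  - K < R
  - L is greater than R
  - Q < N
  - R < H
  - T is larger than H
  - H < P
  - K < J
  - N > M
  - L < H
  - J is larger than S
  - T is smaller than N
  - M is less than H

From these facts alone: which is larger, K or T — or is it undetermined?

K < R and R < L give K < L.
With L < H: K < R < L < H.
Then H < T extends the chain to T.
So T is larger.

T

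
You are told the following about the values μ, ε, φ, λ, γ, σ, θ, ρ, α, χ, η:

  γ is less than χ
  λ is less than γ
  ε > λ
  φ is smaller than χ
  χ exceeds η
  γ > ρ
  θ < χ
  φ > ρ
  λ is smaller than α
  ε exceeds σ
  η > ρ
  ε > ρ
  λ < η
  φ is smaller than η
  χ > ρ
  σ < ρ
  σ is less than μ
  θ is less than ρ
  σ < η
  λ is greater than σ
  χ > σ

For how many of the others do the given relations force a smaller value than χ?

From χ the given relations immediately reach σ, θ, ρ, γ, φ, η.
From those, λ — 7 in total.
No other element is forced below χ by the given relations, so the count is 7.

7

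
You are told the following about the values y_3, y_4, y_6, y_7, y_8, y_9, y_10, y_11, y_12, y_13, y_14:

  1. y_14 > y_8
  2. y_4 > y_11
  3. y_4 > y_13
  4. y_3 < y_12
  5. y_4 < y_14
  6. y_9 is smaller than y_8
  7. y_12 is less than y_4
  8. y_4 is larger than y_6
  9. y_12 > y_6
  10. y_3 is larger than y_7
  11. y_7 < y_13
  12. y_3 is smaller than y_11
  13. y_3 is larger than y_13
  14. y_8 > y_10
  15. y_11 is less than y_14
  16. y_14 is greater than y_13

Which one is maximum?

y_14

Chaining downward from y_14: directly below it, y_13, y_8, y_11, y_4; then y_6, y_7, y_9, y_3, y_10, y_12.
That covers every other element, and nothing is given above y_14, so y_14 is the maximum.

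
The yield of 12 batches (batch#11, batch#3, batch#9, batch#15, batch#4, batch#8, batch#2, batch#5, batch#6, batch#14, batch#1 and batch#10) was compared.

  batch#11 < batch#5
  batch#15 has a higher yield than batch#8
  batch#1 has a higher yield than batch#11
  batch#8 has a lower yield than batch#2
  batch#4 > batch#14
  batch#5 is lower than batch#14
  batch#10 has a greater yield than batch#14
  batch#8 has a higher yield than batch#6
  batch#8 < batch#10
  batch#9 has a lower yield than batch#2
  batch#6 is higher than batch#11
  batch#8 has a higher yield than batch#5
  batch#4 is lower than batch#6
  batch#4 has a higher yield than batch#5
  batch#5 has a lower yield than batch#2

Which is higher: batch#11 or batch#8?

Chaining the given relations: batch#11 < batch#5 < batch#14 < batch#4 < batch#6 < batch#8.
So batch#11 < batch#8; batch#8 is the higher of the two.

batch#8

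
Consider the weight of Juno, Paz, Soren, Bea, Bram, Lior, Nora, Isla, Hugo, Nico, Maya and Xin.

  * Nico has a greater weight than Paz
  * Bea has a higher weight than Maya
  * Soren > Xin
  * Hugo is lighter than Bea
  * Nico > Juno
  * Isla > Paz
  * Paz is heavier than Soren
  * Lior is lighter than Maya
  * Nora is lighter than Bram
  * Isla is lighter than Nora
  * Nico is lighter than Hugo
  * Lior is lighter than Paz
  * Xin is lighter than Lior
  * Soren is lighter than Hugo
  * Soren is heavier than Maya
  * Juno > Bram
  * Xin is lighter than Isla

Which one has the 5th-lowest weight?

Paz

The consecutive relations fix a unique order: Xin < Lior < Maya < Soren < Paz < Isla < Nora < Bram < Juno < Nico < Hugo < Bea.
Counting 5 from the smallest end gives Paz.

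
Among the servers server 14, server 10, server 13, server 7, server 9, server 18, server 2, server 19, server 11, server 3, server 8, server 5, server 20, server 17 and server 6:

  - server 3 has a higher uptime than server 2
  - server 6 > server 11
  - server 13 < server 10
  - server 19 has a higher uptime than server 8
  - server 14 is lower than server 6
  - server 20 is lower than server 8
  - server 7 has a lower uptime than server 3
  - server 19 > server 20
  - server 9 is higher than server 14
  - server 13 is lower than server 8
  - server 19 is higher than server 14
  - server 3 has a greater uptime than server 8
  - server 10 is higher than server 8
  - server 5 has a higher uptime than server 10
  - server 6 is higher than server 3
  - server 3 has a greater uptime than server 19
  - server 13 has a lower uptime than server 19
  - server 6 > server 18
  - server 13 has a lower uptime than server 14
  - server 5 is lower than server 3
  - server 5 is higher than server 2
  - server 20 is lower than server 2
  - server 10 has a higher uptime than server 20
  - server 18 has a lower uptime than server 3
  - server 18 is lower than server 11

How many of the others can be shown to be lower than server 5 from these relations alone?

Directly below server 5: server 2, server 10.
One step further: server 13, server 20, server 8 (5 so far).
Nothing else is reachable below server 5; 5 in all.

5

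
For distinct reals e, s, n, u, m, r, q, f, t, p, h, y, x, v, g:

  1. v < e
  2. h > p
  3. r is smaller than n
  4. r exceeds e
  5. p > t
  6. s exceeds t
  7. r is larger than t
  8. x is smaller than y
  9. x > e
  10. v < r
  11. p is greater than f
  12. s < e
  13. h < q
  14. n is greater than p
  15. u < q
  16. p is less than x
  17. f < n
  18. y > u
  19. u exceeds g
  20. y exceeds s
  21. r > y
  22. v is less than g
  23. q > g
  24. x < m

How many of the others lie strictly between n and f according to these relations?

The relations place f below n. An element lies strictly between them when it is forced above f and also forced below n.
Above f: {p, x, m, y, r, h, q}. Below n: {v, t, p, s, e, x, g, u, y, r}.
Intersection: {p, x, y, r} — 4.

4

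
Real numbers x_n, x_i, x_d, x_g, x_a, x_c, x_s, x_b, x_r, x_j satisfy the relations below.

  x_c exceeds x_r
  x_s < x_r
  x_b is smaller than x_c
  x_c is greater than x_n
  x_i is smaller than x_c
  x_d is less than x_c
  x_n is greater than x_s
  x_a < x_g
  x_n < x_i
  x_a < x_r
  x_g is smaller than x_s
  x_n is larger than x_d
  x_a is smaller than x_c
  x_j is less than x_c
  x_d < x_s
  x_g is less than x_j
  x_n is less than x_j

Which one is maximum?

x_c

x_d is not greatest since x_d < x_s; x_b is not greatest since x_b < x_c; x_a is not greatest since x_a < x_c; x_g is not greatest since x_g < x_s; x_s is not greatest since x_s < x_n; x_n is not greatest since x_n < x_j; x_i is not greatest since x_i < x_c; x_j is not greatest since x_j < x_c; x_r is not greatest since x_r < x_c.
Only x_c has nothing above it, so x_c is the maximum.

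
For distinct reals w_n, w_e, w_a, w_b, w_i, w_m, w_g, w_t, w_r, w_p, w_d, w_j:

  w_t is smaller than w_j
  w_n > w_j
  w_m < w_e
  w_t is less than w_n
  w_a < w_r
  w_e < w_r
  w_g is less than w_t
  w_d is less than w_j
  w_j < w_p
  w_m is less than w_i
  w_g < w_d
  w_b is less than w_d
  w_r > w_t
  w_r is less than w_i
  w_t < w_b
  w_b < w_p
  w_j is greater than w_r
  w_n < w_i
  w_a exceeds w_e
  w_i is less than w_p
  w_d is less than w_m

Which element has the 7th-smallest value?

Chaining the given pairs: w_g < w_t < w_b < w_d < w_m < w_e < w_a < w_r < w_j < w_n < w_i < w_p.
Counting 7 from the smallest end gives w_a.

w_a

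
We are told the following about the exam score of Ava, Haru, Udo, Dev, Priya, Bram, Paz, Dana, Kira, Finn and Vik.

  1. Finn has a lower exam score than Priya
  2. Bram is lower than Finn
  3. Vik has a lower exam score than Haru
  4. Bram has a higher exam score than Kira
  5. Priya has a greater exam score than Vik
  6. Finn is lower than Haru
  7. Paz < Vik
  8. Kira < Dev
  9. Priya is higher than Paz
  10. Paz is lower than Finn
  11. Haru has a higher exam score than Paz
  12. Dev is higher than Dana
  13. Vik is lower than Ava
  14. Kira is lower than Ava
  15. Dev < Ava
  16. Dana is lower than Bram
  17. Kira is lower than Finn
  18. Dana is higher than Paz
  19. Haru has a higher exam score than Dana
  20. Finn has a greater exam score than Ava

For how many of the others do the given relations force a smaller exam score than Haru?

8

Directly below Haru: Paz, Dana, Vik, Finn.
One step further: Kira, Bram, Ava (7 so far).
One step further: Dev (8 so far).
No other element is forced below Haru by the given relations, so the count is 8.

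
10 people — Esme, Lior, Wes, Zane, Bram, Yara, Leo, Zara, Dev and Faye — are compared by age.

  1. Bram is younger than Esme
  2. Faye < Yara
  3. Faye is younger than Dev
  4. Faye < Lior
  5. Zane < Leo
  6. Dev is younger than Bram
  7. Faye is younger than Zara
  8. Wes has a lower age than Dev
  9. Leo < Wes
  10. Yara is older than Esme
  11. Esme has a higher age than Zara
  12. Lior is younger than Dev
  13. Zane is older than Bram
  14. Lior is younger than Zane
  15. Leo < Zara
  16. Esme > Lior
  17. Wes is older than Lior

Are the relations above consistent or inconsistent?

Chaining the given relations yields Wes < Dev < Bram < Zane < Leo, so Wes < Leo. But one relation states Leo < Wes. These cannot both hold.

inconsistent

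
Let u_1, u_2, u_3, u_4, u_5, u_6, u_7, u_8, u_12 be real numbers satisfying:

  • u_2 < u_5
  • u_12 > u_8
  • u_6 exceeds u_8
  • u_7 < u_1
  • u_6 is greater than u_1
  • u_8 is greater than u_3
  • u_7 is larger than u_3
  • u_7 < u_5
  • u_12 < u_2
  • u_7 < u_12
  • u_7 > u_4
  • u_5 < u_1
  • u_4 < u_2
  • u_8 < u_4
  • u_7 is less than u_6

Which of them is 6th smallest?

Piecing the relations together gives one ordering: u_3 < u_8 < u_4 < u_7 < u_12 < u_2 < u_5 < u_1 < u_6.
Counting 6 from the smallest end gives u_2.

u_2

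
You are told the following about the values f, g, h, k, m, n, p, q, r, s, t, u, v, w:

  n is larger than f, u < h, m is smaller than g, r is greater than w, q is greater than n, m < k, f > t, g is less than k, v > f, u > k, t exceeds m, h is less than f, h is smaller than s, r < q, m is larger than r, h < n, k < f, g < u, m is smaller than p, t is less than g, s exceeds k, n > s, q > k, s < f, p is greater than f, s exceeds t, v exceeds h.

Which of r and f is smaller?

r < m < t < g < k < u < h < s < f, by transitivity through m, t, g, k, u, h, s.
So r < f; r is the smaller of the two.

r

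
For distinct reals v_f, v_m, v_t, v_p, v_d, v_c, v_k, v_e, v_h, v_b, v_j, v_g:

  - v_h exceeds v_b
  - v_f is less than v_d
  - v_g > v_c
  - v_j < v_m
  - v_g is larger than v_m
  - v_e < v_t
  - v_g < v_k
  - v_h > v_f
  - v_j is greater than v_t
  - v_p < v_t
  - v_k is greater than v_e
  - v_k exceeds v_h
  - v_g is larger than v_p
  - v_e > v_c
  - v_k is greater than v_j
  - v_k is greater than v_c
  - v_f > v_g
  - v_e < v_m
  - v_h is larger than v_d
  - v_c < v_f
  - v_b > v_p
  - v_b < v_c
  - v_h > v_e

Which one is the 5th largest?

Piecing the relations together gives one ordering: v_p < v_b < v_c < v_e < v_t < v_j < v_m < v_g < v_f < v_d < v_h < v_k.
The 5th largest is v_g.

v_g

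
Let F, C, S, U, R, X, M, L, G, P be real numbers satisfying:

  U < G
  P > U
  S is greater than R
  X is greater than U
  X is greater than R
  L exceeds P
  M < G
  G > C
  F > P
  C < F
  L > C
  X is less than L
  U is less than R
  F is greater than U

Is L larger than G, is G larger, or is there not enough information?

Following every chain through L: below L we get U, P, R, C, X.
G is not reached, and no chain runs the other way from G to L.
So the given relations leave the order of L and G undetermined.

undetermined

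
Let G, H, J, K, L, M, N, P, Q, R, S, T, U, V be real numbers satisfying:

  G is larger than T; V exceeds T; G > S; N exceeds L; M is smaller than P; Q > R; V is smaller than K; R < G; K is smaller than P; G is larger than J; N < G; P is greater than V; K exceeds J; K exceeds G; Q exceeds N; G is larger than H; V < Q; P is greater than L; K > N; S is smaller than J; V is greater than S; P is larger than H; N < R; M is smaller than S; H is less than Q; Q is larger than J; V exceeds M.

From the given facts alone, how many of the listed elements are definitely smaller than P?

11

The elements the relations force below P are M, T, L, N, H, S, V, J, R, G, K — no chain reaches any other.
That is 11.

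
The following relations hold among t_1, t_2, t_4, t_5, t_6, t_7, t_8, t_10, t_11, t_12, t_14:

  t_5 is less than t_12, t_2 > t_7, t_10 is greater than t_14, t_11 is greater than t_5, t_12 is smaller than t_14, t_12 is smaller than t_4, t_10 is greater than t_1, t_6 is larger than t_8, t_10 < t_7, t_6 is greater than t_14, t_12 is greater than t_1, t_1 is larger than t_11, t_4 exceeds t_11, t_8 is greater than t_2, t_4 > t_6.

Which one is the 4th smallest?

t_12

The consecutive relations fix a unique order: t_5 < t_11 < t_1 < t_12 < t_14 < t_10 < t_7 < t_2 < t_8 < t_6 < t_4.
The 4th smallest is t_12.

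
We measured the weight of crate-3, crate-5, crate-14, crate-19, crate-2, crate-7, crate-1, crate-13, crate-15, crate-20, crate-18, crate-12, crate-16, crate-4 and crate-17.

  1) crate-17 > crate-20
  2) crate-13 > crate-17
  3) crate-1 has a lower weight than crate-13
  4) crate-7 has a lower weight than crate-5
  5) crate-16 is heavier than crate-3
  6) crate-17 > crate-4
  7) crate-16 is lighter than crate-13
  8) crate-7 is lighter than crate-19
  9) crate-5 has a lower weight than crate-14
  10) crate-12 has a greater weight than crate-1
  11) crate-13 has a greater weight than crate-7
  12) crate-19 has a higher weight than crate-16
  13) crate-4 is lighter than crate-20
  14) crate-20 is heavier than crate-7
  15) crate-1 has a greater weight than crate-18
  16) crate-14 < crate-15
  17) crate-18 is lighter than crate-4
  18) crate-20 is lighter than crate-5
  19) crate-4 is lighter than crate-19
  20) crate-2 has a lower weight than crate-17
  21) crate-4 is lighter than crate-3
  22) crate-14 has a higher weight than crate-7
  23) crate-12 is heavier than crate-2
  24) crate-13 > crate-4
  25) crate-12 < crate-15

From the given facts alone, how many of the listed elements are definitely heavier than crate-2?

Directly above crate-2: crate-17, crate-12.
One step further: crate-15, crate-13 (4 so far).
Nothing else is reachable above crate-2; 4 in all.

4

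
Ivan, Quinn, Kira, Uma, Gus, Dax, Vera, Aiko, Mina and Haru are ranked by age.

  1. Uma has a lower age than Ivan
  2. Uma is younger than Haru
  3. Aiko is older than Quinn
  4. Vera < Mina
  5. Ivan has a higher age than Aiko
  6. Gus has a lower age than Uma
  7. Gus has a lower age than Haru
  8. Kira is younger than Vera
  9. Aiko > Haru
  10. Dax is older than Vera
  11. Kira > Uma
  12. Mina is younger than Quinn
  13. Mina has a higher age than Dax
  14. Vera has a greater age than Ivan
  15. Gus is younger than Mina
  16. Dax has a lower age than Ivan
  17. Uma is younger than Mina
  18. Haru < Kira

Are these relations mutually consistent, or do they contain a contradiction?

inconsistent

Chaining the given relations yields Vera < Dax < Mina < Quinn < Aiko < Ivan, so Vera < Ivan. But one relation states Ivan < Vera. These cannot both hold.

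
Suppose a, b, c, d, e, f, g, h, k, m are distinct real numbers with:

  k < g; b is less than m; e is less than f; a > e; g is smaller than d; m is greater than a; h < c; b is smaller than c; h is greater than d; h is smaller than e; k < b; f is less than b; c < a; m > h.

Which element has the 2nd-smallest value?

g

Chaining the given pairs: k < g < d < h < e < f < b < c < a < m.
Counting 2 from the smallest end gives g.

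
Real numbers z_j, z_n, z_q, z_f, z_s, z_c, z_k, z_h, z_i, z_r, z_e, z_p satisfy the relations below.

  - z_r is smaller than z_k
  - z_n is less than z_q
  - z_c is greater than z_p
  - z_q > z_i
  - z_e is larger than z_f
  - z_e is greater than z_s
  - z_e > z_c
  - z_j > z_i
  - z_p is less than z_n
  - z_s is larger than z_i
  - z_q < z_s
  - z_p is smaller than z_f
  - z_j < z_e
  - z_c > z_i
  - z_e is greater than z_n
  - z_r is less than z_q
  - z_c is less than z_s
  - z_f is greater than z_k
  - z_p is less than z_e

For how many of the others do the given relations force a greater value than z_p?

6

Directly above z_p: z_c, z_f, z_n, z_e.
One step further: z_q, z_s (6 so far).
Nothing else is reachable above z_p; 6 in all.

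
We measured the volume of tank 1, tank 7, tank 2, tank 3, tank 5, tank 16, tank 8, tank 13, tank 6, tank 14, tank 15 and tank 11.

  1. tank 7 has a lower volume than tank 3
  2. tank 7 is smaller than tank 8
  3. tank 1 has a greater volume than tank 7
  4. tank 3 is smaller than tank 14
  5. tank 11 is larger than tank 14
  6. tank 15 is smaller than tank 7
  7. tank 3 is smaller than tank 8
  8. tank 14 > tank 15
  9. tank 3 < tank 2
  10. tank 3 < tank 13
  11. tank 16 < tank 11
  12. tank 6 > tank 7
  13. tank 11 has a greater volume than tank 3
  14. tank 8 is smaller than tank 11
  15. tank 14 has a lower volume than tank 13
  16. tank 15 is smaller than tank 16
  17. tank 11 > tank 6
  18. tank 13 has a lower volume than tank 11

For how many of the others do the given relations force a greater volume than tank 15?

10

Directly above tank 15: tank 7, tank 14, tank 16.
One step further: tank 6, tank 3, tank 8, tank 13, tank 1, tank 11 (9 so far).
One step further: tank 2 (10 so far).
Nothing else is reachable above tank 15; 10 in all.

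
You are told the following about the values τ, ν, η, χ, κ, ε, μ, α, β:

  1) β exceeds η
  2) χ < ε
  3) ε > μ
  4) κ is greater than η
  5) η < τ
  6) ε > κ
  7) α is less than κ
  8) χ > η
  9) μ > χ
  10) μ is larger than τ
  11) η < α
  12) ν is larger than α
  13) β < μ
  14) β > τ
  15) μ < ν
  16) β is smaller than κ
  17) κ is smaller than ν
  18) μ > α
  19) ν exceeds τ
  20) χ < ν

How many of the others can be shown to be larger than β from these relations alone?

Directly above β: κ, μ.
One step further: ε, ν (4 so far).
No other element is forced above β by the given relations, so the count is 4.

4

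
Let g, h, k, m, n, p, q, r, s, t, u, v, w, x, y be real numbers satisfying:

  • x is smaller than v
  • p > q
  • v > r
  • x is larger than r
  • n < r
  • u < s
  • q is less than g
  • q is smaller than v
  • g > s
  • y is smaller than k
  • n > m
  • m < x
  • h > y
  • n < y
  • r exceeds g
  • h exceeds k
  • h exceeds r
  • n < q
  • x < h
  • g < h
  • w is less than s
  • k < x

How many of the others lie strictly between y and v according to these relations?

2

The relations place y below v. An element lies strictly between them when it is forced above y and also forced below v.
Above y: {k, x, h}. Below v: {w, m, u, n, q, s, g, k, r, x}.
Intersection: {k, x} — 2.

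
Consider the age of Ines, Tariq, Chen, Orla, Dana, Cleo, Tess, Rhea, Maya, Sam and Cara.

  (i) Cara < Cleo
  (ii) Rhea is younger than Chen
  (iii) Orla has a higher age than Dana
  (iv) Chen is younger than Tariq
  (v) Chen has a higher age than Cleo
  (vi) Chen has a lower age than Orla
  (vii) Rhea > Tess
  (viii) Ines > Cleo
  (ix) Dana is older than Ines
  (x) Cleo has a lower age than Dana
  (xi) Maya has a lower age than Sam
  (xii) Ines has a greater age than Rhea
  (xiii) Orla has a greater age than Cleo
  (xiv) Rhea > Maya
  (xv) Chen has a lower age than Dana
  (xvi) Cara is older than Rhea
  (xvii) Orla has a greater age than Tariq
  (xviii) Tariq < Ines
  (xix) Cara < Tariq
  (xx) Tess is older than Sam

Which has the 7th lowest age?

The consecutive relations fix a unique order: Maya < Sam < Tess < Rhea < Cara < Cleo < Chen < Tariq < Ines < Dana < Orla.
Counting 7 from the smallest end gives Chen.

Chen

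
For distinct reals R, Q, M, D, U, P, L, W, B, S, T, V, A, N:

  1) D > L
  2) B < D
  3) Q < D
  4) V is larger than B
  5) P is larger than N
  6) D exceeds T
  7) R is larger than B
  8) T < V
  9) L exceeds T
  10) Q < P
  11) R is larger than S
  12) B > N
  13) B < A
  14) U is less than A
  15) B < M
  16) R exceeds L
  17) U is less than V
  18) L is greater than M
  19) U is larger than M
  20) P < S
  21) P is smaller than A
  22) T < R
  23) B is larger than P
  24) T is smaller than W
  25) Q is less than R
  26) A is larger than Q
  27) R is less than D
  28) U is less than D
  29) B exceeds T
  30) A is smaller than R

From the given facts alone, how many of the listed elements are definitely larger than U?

Directly above U: V, A, D.
One step further: R (4 so far).
Nothing else is reachable above U; 4 in all.

4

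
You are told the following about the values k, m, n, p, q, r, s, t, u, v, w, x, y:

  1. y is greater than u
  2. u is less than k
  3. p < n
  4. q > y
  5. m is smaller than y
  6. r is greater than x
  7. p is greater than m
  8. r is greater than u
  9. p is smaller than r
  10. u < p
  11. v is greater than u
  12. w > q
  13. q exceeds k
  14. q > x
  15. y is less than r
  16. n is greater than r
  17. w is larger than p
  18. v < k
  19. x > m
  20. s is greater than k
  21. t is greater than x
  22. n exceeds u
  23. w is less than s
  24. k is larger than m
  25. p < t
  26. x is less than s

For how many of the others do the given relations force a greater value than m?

The elements the relations force above m are x, p, y, r, t, n, k, q, w, s — no chain reaches any other.
That is 10.

10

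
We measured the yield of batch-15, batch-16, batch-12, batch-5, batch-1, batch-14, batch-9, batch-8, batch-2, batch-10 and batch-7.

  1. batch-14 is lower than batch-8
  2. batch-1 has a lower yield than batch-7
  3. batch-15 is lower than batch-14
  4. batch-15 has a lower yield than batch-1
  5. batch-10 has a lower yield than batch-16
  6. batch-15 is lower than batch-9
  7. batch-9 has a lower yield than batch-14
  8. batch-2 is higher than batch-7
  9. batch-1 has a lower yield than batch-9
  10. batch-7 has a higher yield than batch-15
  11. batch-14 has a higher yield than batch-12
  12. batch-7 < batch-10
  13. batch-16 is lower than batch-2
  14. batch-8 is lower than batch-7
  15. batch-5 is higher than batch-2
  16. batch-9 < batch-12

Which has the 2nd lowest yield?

Chaining the given pairs: batch-15 < batch-1 < batch-9 < batch-12 < batch-14 < batch-8 < batch-7 < batch-10 < batch-16 < batch-2 < batch-5.
Counting 2 from the smallest end gives batch-1.

batch-1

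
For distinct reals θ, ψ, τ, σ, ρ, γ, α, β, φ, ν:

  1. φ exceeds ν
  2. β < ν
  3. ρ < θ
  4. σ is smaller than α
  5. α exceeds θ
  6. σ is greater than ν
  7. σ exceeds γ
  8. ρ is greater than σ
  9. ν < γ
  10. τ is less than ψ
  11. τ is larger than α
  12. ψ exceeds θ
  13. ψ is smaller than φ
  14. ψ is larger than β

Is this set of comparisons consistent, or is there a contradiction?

consistent

Every relation is compatible with β < ν < γ < σ < ρ < θ < α < τ < ψ < φ; the set is consistent.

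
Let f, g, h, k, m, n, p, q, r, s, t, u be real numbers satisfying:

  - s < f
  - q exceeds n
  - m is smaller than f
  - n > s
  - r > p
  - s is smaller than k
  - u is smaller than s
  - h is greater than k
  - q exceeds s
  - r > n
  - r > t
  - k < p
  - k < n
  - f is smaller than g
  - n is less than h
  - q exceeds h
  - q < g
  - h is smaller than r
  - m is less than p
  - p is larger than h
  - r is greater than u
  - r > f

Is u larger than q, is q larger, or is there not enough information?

Link the given pairs in sequence: u < s; s < k; k < n; n < h; h < q.
Chaining these gives u < s < k < n < h < q.
So q is larger.

q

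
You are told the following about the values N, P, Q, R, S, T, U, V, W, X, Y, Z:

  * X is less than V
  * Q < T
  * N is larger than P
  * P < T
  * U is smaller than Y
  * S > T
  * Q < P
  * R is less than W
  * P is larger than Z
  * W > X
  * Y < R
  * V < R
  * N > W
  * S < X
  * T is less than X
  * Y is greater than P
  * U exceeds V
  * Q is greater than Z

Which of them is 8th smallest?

The consecutive relations fix a unique order: Z < Q < P < T < S < X < V < U < Y < R < W < N.
Counting 8 from the smallest end gives U.

U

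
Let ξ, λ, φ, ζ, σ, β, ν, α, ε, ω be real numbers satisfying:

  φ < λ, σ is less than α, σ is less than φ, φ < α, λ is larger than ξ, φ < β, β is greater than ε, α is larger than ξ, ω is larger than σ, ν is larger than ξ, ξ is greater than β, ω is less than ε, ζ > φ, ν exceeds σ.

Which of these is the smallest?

σ

φ is not least since σ < φ; ω is not least since σ < ω; ε is not least since ω < ε; β is not least since ε < β; ξ is not least since β < ξ; α is not least since σ < α; λ is not least since ξ < λ; ν is not least since ξ < ν; ζ is not least since φ < ζ.
Only σ has nothing below it, so σ is the smallest.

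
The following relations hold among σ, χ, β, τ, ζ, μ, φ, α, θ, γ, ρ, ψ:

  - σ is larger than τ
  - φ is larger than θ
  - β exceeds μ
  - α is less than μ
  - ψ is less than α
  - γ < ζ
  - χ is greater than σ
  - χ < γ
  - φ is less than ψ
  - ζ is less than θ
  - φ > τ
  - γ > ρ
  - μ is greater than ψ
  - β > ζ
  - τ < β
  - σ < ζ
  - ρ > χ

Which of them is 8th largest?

Chaining the given pairs: τ < σ < χ < ρ < γ < ζ < θ < φ < ψ < α < μ < β.
Counting 8 from the largest end gives γ.

γ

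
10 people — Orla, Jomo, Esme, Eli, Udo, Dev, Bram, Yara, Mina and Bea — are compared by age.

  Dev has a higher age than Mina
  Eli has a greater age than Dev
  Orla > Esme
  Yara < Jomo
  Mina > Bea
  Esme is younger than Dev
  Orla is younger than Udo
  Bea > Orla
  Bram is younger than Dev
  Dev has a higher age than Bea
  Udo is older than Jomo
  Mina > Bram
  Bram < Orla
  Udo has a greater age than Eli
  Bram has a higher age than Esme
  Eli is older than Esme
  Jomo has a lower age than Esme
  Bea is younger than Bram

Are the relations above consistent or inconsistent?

Chaining the given relations yields Bram < Orla < Bea, so Bram < Bea. But one relation states Bea < Bram. These cannot both hold.

inconsistent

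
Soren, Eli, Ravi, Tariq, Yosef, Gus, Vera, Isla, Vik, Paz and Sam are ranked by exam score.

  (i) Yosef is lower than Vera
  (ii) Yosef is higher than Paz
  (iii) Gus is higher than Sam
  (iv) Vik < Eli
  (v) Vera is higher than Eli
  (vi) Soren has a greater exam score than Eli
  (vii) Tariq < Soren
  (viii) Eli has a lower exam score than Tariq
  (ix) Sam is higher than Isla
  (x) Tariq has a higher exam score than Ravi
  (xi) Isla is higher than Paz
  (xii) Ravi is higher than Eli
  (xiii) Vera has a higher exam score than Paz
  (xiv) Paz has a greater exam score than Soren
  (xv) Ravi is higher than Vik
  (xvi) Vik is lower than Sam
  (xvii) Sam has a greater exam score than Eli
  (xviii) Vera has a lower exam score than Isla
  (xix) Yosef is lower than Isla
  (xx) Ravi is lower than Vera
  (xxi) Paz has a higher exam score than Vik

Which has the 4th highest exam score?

Vera

The consecutive relations fix a unique order: Vik < Eli < Ravi < Tariq < Soren < Paz < Yosef < Vera < Isla < Sam < Gus.
The 4th largest is Vera.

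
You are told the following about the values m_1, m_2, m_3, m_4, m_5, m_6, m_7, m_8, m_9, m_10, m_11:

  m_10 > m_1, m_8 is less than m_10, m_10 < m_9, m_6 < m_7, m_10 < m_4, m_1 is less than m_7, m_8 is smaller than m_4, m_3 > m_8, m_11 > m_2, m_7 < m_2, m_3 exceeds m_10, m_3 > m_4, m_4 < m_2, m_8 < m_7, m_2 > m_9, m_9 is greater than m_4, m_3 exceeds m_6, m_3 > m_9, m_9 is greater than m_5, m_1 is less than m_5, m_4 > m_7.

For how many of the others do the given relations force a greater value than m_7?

From m_7 the given relations immediately reach m_4, m_2.
From those, m_9, m_3, m_11 — 5 in total.
Nothing else is reachable above m_7; 5 in all.

5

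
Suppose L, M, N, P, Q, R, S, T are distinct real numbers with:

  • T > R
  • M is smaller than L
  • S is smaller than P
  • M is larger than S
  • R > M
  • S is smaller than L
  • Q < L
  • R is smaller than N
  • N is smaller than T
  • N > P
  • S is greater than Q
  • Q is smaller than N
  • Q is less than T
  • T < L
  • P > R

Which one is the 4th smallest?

Piecing the relations together gives one ordering: Q < S < M < R < P < N < T < L.
Counting 4 from the smallest end gives R.

R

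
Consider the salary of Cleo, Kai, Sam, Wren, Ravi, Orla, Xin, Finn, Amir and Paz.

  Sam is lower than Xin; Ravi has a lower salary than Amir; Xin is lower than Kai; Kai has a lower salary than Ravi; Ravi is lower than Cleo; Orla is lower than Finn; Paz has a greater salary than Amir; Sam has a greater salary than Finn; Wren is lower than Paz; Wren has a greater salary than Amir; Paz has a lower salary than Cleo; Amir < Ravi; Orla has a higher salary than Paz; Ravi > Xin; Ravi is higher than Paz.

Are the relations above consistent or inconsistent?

Chaining the given relations yields Amir < Wren < Paz < Orla < Finn < Sam < Xin < Kai < Ravi, so Amir < Ravi. But one relation states Ravi < Amir. These cannot both hold.

inconsistent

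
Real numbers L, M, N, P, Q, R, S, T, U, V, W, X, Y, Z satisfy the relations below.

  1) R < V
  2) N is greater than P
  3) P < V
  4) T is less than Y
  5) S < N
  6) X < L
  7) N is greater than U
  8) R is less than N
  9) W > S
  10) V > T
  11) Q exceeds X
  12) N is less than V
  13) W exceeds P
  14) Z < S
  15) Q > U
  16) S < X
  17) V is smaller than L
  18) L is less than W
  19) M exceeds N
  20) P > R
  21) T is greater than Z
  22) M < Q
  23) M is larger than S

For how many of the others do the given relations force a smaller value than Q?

The elements the relations force below Q are R, P, Z, U, S, X, N, M — no chain reaches any other.
That is 8.

8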